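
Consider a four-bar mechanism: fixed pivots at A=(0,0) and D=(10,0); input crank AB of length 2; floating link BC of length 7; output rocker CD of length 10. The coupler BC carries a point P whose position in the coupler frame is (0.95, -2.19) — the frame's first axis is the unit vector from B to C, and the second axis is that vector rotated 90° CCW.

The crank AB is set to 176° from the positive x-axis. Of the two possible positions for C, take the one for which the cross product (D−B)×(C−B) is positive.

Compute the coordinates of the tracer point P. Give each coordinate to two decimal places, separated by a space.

A=(0,0), D=(10.00,0)
B = A + 2.00·(cos176°, sin176°) = (-1.9951, 0.1395)
|BD| = 11.9959
circle(B,7.00) ∩ circle(D,10.00): a=3.8723, h=5.8314
  candidates: C₊=(1.9447,5.9255) cross=69.954; C₋=(1.8090,-5.7366) cross=-69.954
  mode + wants cross > 0 → take C=(1.9447,5.9255) (cross=69.954)
ex = (C−B)/|BC| = (0.5628,0.8266); ey = (-0.8266,0.5628)
P = B + 0.95·ex + -2.19·ey = (0.3498,-0.3078)

0.35 -0.31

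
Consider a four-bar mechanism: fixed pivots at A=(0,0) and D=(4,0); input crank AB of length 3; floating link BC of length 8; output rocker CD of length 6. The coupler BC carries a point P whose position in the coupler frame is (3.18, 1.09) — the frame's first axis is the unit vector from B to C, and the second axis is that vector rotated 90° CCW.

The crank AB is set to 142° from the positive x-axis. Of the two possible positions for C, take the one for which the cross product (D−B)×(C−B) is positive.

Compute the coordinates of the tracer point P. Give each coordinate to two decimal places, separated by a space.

-0.20 4.42

A=(0,0), D=(4.00,0)
B = A + 3.00·(cos142°, sin142°) = (-2.3640, 1.8470)
|BD| = 6.6266
circle(B,8.00) ∩ circle(D,6.00): a=5.4260, h=5.8786
  candidates: C₊=(4.4855,5.9803) cross=38.956; C₋=(1.2084,-5.3110) cross=-38.956
  mode + wants cross > 0 → take C=(4.4855,5.9803) (cross=38.956)
ex = (C−B)/|BC| = (0.8562,0.5167); ey = (-0.5167,0.8562)
P = B + 3.18·ex + 1.09·ey = (-0.2045,4.4232)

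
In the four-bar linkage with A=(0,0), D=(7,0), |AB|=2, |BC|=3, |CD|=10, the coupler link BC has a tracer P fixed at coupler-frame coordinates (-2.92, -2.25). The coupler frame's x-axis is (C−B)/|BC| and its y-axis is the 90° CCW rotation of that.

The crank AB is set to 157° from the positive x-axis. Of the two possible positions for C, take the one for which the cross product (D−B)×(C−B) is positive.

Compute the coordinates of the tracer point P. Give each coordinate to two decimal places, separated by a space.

0.80 -1.79

A=(0,0), D=(7.00,0)
B = A + 2.00·(cos157°, sin157°) = (-1.8410, 0.7815)
|BD| = 8.8755
circle(B,3.00) ∩ circle(D,10.00): a=-0.6887, h=2.9199
  candidates: C₊=(-2.2700,3.7506) cross=25.915; C₋=(-2.7842,-2.0664) cross=-25.915
  mode + wants cross > 0 → take C=(-2.2700,3.7506) (cross=25.915)
ex = (C−B)/|BC| = (-0.1430,0.9897); ey = (-0.9897,-0.1430)
P = B + -2.92·ex + -2.25·ey = (0.8034,-1.7868)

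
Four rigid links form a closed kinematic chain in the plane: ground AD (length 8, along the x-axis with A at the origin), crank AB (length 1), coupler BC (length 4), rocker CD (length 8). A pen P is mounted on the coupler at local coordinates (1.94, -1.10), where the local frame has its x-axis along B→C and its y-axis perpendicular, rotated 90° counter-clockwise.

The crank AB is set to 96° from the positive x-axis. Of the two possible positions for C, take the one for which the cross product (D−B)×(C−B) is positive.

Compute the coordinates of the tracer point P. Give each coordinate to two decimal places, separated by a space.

A=(0,0), D=(8.00,0)
B = A + 1.00·(cos96°, sin96°) = (-0.1045, 0.9945)
|BD| = 8.1653
circle(B,4.00) ∩ circle(D,8.00): a=1.1434, h=3.8331
  candidates: C₊=(1.4972,4.6598) cross=31.298; C₋=(0.5635,-2.9493) cross=-31.298
  mode + wants cross > 0 → take C=(1.4972,4.6598) (cross=31.298)
ex = (C−B)/|BC| = (0.4004,0.9163); ey = (-0.9163,0.4004)
P = B + 1.94·ex + -1.10·ey = (1.6803,2.3317)

1.68 2.33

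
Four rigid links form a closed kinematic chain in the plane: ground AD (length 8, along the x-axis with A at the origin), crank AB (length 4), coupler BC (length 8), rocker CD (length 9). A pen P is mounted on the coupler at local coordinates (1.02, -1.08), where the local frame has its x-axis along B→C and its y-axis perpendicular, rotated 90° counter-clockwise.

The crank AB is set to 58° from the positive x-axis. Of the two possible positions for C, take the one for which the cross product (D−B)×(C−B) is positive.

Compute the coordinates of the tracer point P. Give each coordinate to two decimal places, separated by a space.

3.60 3.34

A=(0,0), D=(8.00,0)
B = A + 4.00·(cos58°, sin58°) = (2.1197, 3.3922)
|BD| = 6.7886
circle(B,8.00) ∩ circle(D,9.00): a=2.1422, h=7.7079
  candidates: C₊=(7.8268,8.9983) cross=52.326; C₋=(0.1237,-4.3548) cross=-52.326
  mode + wants cross > 0 → take C=(7.8268,8.9983) (cross=52.326)
ex = (C−B)/|BC| = (0.7134,0.7008); ey = (-0.7008,0.7134)
P = B + 1.02·ex + -1.08·ey = (3.6042,3.3365)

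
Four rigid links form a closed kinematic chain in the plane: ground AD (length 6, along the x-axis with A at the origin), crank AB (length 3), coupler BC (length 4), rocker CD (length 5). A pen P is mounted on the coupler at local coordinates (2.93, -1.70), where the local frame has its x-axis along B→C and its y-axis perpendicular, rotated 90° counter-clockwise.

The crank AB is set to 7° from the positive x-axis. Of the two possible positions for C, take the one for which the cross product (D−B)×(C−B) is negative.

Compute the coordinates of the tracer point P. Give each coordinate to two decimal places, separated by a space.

0.97 -2.36

A=(0,0), D=(6.00,0)
B = A + 3.00·(cos7°, sin7°) = (2.9776, 0.3656)
|BD| = 3.0444
circle(B,4.00) ∩ circle(D,5.00): a=0.0441, h=3.9998
  candidates: C₊=(3.5017,4.3311) cross=12.177; C₋=(2.5411,-3.6105) cross=-12.177
  mode - wants cross < 0 → take C=(2.5411,-3.6105) (cross=-12.177)
ex = (C−B)/|BC| = (-0.1091,-0.9940); ey = (0.9940,-0.1091)
P = B + 2.93·ex + -1.70·ey = (0.9680,-2.3613)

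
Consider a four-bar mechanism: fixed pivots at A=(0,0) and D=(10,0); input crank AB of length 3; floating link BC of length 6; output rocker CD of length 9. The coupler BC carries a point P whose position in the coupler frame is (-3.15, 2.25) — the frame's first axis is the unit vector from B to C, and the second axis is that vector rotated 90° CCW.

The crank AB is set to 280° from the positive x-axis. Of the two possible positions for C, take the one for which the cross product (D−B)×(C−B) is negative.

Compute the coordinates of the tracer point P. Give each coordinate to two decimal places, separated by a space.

A=(0,0), D=(10.00,0)
B = A + 3.00·(cos280°, sin280°) = (0.5209, -2.9544)
|BD| = 9.9288
circle(B,6.00) ∩ circle(D,9.00): a=2.6983, h=5.3590
  candidates: C₊=(1.5023,2.9648) cross=53.209; C₋=(4.6916,-7.2678) cross=-53.209
  mode - wants cross < 0 → take C=(4.6916,-7.2678) (cross=-53.209)
ex = (C−B)/|BC| = (0.6951,-0.7189); ey = (0.7189,0.6951)
P = B + -3.15·ex + 2.25·ey = (-0.0511,0.8741)

-0.05 0.87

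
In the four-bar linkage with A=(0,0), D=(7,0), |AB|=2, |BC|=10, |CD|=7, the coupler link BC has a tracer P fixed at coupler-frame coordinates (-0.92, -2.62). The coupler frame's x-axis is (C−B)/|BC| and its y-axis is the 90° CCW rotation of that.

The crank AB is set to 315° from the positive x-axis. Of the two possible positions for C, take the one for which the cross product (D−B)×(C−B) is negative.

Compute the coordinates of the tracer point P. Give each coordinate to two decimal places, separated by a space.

A=(0,0), D=(7.00,0)
B = A + 2.00·(cos315°, sin315°) = (1.4142, -1.4142)
|BD| = 5.7620
circle(B,10.00) ∩ circle(D,7.00): a=7.3065, h=6.8275
  candidates: C₊=(6.8216,6.9977) cross=39.340; C₋=(10.1730,-6.2396) cross=-39.340
  mode - wants cross < 0 → take C=(10.1730,-6.2396) (cross=-39.340)
ex = (C−B)/|BC| = (0.8759,-0.4825); ey = (0.4825,0.8759)
P = B + -0.92·ex + -2.62·ey = (-0.6558,-3.2651)

-0.66 -3.27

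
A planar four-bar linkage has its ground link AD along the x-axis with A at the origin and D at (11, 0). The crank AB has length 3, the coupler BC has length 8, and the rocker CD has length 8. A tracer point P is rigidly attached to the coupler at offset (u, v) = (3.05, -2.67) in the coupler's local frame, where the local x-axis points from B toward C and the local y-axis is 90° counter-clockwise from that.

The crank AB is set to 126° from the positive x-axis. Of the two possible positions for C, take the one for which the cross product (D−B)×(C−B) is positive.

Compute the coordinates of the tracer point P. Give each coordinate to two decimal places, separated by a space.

A=(0,0), D=(11.00,0)
B = A + 3.00·(cos126°, sin126°) = (-1.7634, 2.4271)
|BD| = 12.9921
circle(B,8.00) ∩ circle(D,8.00): a=6.4960, h=4.6692
  candidates: C₊=(5.4906,5.8005) cross=60.663; C₋=(3.7461,-3.3735) cross=-60.663
  mode + wants cross > 0 → take C=(5.4906,5.8005) (cross=60.663)
ex = (C−B)/|BC| = (0.9067,0.4217); ey = (-0.4217,0.9067)
P = B + 3.05·ex + -2.67·ey = (2.1281,1.2922)

2.13 1.29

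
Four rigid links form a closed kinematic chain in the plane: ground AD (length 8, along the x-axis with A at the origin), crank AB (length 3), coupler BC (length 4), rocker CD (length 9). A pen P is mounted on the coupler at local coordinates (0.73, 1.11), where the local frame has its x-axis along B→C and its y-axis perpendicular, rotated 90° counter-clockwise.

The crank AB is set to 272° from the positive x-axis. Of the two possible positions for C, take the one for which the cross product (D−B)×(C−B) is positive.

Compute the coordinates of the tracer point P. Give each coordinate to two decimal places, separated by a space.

A=(0,0), D=(8.00,0)
B = A + 3.00·(cos272°, sin272°) = (0.1047, -2.9982)
|BD| = 8.4454
circle(B,4.00) ∩ circle(D,9.00): a=0.3745, h=3.9824
  candidates: C₊=(-0.9590,0.8578) cross=33.633; C₋=(1.8686,-6.5883) cross=-33.633
  mode + wants cross > 0 → take C=(-0.9590,0.8578) (cross=33.633)
ex = (C−B)/|BC| = (-0.2659,0.9640); ey = (-0.9640,-0.2659)
P = B + 0.73·ex + 1.11·ey = (-1.1595,-2.5896)

-1.16 -2.59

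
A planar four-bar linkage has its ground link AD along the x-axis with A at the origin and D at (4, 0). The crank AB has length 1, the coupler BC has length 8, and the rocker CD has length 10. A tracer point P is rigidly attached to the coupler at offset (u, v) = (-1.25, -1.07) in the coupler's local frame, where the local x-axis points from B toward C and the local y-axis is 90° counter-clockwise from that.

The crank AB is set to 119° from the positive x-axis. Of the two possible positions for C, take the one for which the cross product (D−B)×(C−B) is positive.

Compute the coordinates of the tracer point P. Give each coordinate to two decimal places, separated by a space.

0.60 -0.36

A=(0,0), D=(4.00,0)
B = A + 1.00·(cos119°, sin119°) = (-0.4848, 0.8746)
|BD| = 4.5693
circle(B,8.00) ∩ circle(D,10.00): a=-1.6547, h=7.8270
  candidates: C₊=(-0.6107,8.8736) cross=35.764; C₋=(-3.6071,-6.4909) cross=-35.764
  mode + wants cross > 0 → take C=(-0.6107,8.8736) (cross=35.764)
ex = (C−B)/|BC| = (-0.0157,0.9999); ey = (-0.9999,-0.0157)
P = B + -1.25·ex + -1.07·ey = (0.6047,-0.3584)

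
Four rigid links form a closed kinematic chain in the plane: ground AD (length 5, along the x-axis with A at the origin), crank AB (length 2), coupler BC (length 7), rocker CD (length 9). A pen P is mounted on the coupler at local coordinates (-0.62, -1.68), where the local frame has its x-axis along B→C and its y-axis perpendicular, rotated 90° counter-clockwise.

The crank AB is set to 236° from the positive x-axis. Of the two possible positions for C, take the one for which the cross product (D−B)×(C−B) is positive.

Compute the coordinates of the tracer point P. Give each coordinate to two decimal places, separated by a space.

A=(0,0), D=(5.00,0)
B = A + 2.00·(cos236°, sin236°) = (-1.1184, -1.6581)
|BD| = 6.3391
circle(B,7.00) ∩ circle(D,9.00): a=0.6455, h=6.9702
  candidates: C₊=(-2.3185,5.2383) cross=44.184; C₋=(1.3278,-8.2167) cross=-44.184
  mode + wants cross > 0 → take C=(-2.3185,5.2383) (cross=44.184)
ex = (C−B)/|BC| = (-0.1714,0.9852); ey = (-0.9852,-0.1714)
P = B + -0.62·ex + -1.68·ey = (0.6430,-1.9809)

0.64 -1.98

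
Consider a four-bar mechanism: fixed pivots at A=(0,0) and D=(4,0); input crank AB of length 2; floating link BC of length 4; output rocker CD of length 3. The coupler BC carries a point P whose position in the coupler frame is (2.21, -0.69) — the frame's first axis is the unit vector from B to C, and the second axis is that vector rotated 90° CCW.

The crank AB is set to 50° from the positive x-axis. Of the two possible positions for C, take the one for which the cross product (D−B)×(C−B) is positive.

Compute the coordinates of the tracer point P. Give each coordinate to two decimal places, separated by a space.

A=(0,0), D=(4.00,0)
B = A + 2.00·(cos50°, sin50°) = (1.2856, 1.5321)
|BD| = 3.1170
circle(B,4.00) ∩ circle(D,3.00): a=2.6814, h=2.9682
  candidates: C₊=(5.0796,2.7990) cross=9.252; C₋=(2.1617,-2.3708) cross=-9.252
  mode + wants cross > 0 → take C=(5.0796,2.7990) (cross=9.252)
ex = (C−B)/|BC| = (0.9485,0.3167); ey = (-0.3167,0.9485)
P = B + 2.21·ex + -0.69·ey = (3.6003,1.5776)

3.60 1.58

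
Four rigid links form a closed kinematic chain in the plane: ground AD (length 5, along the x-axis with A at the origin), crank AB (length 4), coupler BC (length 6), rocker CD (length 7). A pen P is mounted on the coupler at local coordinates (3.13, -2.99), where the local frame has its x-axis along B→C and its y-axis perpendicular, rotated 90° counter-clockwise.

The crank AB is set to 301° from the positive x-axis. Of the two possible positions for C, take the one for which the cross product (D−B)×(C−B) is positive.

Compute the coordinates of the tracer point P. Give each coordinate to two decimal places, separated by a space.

A=(0,0), D=(5.00,0)
B = A + 4.00·(cos301°, sin301°) = (2.0602, -3.4287)
|BD| = 4.5165
circle(B,6.00) ∩ circle(D,7.00): a=0.8191, h=5.9438
  candidates: C₊=(-1.9190,1.0621) cross=26.845; C₋=(7.1055,-6.6758) cross=-26.845
  mode + wants cross > 0 → take C=(-1.9190,1.0621) (cross=26.845)
ex = (C−B)/|BC| = (-0.6632,0.7485); ey = (-0.7485,-0.6632)
P = B + 3.13·ex + -2.99·ey = (2.2223,0.8969)

2.22 0.90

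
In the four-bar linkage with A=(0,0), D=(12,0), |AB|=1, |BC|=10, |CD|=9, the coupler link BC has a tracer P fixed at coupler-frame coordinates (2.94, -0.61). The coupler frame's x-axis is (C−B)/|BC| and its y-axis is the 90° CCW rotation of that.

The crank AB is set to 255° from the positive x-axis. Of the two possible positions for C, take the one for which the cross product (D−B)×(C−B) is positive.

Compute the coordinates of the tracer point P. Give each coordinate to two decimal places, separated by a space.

2.08 0.92

A=(0,0), D=(12.00,0)
B = A + 1.00·(cos255°, sin255°) = (-0.2588, -0.9659)
|BD| = 12.2968
circle(B,10.00) ∩ circle(D,9.00): a=6.9210, h=7.2180
  candidates: C₊=(6.0738,6.7735) cross=88.759; C₋=(7.2077,-7.6180) cross=-88.759
  mode + wants cross > 0 → take C=(6.0738,6.7735) (cross=88.759)
ex = (C−B)/|BC| = (0.6333,0.7739); ey = (-0.7739,0.6333)
P = B + 2.94·ex + -0.61·ey = (2.0751,0.9232)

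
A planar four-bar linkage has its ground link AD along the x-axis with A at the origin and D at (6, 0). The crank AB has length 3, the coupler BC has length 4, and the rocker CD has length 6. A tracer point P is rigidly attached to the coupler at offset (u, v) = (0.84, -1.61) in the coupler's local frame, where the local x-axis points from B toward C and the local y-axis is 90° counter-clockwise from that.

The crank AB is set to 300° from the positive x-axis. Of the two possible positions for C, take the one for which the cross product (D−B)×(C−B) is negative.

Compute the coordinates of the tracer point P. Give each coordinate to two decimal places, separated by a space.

A=(0,0), D=(6.00,0)
B = A + 3.00·(cos300°, sin300°) = (1.5000, -2.5981)
|BD| = 5.1962
circle(B,4.00) ∩ circle(D,6.00): a=0.6736, h=3.9429
  candidates: C₊=(0.1119,1.1533) cross=20.488; C₋=(4.0548,-5.6759) cross=-20.488
  mode - wants cross < 0 → take C=(4.0548,-5.6759) (cross=-20.488)
ex = (C−B)/|BC| = (0.6387,-0.7695); ey = (0.7695,0.6387)
P = B + 0.84·ex + -1.61·ey = (0.7977,-4.2727)

0.80 -4.27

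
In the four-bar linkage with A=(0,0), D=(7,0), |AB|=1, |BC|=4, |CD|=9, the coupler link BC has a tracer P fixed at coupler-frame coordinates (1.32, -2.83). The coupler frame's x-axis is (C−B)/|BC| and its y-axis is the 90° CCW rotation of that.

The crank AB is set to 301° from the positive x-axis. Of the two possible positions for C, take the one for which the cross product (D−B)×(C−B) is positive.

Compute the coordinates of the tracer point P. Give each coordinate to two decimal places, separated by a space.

A=(0,0), D=(7.00,0)
B = A + 1.00·(cos301°, sin301°) = (0.5150, -0.8572)
|BD| = 6.5414
circle(B,4.00) ∩ circle(D,9.00): a=-1.6977, h=3.6219
  candidates: C₊=(-1.6426,2.5110) cross=23.692; C₋=(-0.6934,-4.6703) cross=-23.692
  mode + wants cross > 0 → take C=(-1.6426,2.5110) (cross=23.692)
ex = (C−B)/|BC| = (-0.5394,0.8420); ey = (-0.8420,-0.5394)
P = B + 1.32·ex + -2.83·ey = (2.1860,1.7809)

2.19 1.78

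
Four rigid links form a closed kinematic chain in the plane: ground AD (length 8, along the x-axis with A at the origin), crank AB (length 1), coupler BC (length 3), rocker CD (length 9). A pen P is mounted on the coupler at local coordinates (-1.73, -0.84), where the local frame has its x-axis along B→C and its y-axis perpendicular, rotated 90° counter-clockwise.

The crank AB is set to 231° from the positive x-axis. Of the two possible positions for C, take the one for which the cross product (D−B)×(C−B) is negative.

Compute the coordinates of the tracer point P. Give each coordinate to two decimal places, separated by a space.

-1.72 0.81

A=(0,0), D=(8.00,0)
B = A + 1.00·(cos231°, sin231°) = (-0.6293, -0.7771)
|BD| = 8.6642
circle(B,3.00) ∩ circle(D,9.00): a=0.1771, h=2.9948
  candidates: C₊=(-0.7215,2.2214) cross=25.947; C₋=(-0.1843,-3.7440) cross=-25.947
  mode - wants cross < 0 → take C=(-0.1843,-3.7440) (cross=-25.947)
ex = (C−B)/|BC| = (0.1483,-0.9889); ey = (0.9889,0.1483)
P = B + -1.73·ex + -0.84·ey = (-1.7167,0.8091)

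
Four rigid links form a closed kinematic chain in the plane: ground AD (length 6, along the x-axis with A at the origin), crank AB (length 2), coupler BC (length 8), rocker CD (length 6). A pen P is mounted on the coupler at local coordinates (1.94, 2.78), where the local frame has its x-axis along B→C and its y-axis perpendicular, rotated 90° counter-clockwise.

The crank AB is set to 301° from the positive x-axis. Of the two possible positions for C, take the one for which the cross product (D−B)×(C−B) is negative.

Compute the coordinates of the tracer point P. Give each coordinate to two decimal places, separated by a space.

4.09 -0.25

A=(0,0), D=(6.00,0)
B = A + 2.00·(cos301°, sin301°) = (1.0301, -1.7143)
|BD| = 5.2573
circle(B,8.00) ∩ circle(D,6.00): a=5.2916, h=5.9999
  candidates: C₊=(4.0760,5.6831) cross=31.543; C₋=(7.9889,-5.6608) cross=-31.543
  mode - wants cross < 0 → take C=(7.9889,-5.6608) (cross=-31.543)
ex = (C−B)/|BC| = (0.8699,-0.4933); ey = (0.4933,0.8699)
P = B + 1.94·ex + 2.78·ey = (4.0890,-0.2531)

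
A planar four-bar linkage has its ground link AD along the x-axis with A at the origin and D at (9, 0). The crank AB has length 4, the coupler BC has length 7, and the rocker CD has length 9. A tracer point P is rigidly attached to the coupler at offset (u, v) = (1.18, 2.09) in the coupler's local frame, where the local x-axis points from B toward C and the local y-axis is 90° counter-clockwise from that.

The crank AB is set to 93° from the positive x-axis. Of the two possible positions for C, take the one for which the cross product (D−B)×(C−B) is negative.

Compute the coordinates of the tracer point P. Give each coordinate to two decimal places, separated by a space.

A=(0,0), D=(9.00,0)
B = A + 4.00·(cos93°, sin93°) = (-0.2093, 3.9945)
|BD| = 10.0383
circle(B,7.00) ∩ circle(D,9.00): a=3.4253, h=6.1047
  candidates: C₊=(5.3623,8.2321) cross=61.281; C₋=(0.5038,-2.9691) cross=-61.281
  mode - wants cross < 0 → take C=(0.5038,-2.9691) (cross=-61.281)
ex = (C−B)/|BC| = (0.1019,-0.9948); ey = (0.9948,0.1019)
P = B + 1.18·ex + 2.09·ey = (1.9900,3.0336)

1.99 3.03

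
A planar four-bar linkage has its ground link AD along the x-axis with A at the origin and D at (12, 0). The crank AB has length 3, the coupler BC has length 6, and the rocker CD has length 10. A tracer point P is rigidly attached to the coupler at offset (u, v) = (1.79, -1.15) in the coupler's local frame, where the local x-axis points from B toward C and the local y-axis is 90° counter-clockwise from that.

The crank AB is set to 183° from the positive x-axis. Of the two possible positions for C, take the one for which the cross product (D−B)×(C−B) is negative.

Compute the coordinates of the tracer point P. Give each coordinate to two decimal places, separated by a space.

A=(0,0), D=(12.00,0)
B = A + 3.00·(cos183°, sin183°) = (-2.9959, -0.1570)
|BD| = 14.9967
circle(B,6.00) ∩ circle(D,10.00): a=5.3646, h=2.6873
  candidates: C₊=(2.3402,2.5863) cross=40.301; C₋=(2.3965,-2.7880) cross=-40.301
  mode - wants cross < 0 → take C=(2.3965,-2.7880) (cross=-40.301)
ex = (C−B)/|BC| = (0.8987,-0.4385); ey = (0.4385,0.8987)
P = B + 1.79·ex + -1.15·ey = (-1.8914,-1.9755)

-1.89 -1.98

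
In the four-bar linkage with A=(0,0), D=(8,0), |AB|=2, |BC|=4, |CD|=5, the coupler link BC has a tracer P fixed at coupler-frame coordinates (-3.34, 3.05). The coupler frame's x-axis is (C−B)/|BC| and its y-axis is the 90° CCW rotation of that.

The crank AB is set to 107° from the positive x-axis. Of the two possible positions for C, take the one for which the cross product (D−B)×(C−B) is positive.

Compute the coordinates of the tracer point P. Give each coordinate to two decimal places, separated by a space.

-3.99 4.89

A=(0,0), D=(8.00,0)
B = A + 2.00·(cos107°, sin107°) = (-0.5847, 1.9126)
|BD| = 8.7952
circle(B,4.00) ∩ circle(D,5.00): a=3.8860, h=0.9483
  candidates: C₊=(3.4144,1.9932) cross=8.340; C₋=(3.0020,0.1420) cross=-8.340
  mode + wants cross > 0 → take C=(3.4144,1.9932) (cross=8.340)
ex = (C−B)/|BC| = (0.9998,0.0201); ey = (-0.0201,0.9998)
P = B + -3.34·ex + 3.05·ey = (-3.9855,4.8947)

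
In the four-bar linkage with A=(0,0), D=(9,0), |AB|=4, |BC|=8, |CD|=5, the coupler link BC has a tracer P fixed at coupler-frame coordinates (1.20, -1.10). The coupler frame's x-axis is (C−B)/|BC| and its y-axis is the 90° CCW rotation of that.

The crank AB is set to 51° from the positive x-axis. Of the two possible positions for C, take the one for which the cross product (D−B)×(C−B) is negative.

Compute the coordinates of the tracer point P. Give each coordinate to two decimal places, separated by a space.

2.07 1.54

A=(0,0), D=(9.00,0)
B = A + 4.00·(cos51°, sin51°) = (2.5173, 3.1086)
|BD| = 7.1895
circle(B,8.00) ∩ circle(D,5.00): a=6.3070, h=4.9215
  candidates: C₊=(10.3322,4.8192) cross=35.383; C₋=(6.0763,-4.0561) cross=-35.383
  mode - wants cross < 0 → take C=(6.0763,-4.0561) (cross=-35.383)
ex = (C−B)/|BC| = (0.4449,-0.8956); ey = (0.8956,0.4449)
P = B + 1.20·ex + -1.10·ey = (2.0660,1.5445)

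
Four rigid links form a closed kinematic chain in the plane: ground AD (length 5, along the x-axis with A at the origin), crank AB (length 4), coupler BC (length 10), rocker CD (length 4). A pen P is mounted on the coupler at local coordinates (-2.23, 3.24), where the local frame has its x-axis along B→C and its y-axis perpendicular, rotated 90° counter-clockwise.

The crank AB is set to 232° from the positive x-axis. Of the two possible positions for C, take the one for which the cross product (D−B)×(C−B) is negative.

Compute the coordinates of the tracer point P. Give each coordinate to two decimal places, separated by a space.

A=(0,0), D=(5.00,0)
B = A + 4.00·(cos232°, sin232°) = (-2.4626, -3.1520)
|BD| = 8.1010
circle(B,10.00) ∩ circle(D,4.00): a=9.2350, h=3.8359
  candidates: C₊=(4.5522,3.9749) cross=31.075; C₋=(7.5372,-3.0924) cross=-31.075
  mode - wants cross < 0 → take C=(7.5372,-3.0924) (cross=-31.075)
ex = (C−B)/|BC| = (1.0000,0.0060); ey = (-0.0060,1.0000)
P = B + -2.23·ex + 3.24·ey = (-4.7119,0.0746)

-4.71 0.07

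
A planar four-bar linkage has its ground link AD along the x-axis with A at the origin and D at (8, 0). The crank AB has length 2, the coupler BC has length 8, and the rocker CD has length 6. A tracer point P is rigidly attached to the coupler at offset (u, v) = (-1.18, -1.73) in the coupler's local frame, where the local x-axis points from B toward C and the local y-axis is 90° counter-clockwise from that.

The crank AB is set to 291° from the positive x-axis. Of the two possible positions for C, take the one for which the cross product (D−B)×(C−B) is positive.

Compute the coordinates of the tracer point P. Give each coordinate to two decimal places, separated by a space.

1.62 -3.76

A=(0,0), D=(8.00,0)
B = A + 2.00·(cos291°, sin291°) = (0.7167, -1.8672)
|BD| = 7.5188
circle(B,8.00) ∩ circle(D,6.00): a=5.6214, h=5.6921
  candidates: C₊=(4.7485,5.0426) cross=42.798; C₋=(7.5756,-5.9850) cross=-42.798
  mode + wants cross > 0 → take C=(4.7485,5.0426) (cross=42.798)
ex = (C−B)/|BC| = (0.5040,0.8637); ey = (-0.8637,0.5040)
P = B + -1.18·ex + -1.73·ey = (1.6163,-3.7582)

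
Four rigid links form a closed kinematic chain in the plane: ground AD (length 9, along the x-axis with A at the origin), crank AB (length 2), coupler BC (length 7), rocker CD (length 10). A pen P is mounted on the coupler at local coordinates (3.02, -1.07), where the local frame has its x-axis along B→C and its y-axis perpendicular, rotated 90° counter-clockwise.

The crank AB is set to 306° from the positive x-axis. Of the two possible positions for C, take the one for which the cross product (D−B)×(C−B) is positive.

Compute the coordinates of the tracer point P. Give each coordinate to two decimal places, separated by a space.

1.97 1.49

A=(0,0), D=(9.00,0)
B = A + 2.00·(cos306°, sin306°) = (1.1756, -1.6180)
|BD| = 7.9900
circle(B,7.00) ∩ circle(D,10.00): a=0.8035, h=6.9537
  candidates: C₊=(0.5542,5.3543) cross=55.560; C₋=(3.3706,-8.2650) cross=-55.560
  mode + wants cross > 0 → take C=(0.5542,5.3543) (cross=55.560)
ex = (C−B)/|BC| = (-0.0888,0.9961); ey = (-0.9961,-0.0888)
P = B + 3.02·ex + -1.07·ey = (1.9733,1.4850)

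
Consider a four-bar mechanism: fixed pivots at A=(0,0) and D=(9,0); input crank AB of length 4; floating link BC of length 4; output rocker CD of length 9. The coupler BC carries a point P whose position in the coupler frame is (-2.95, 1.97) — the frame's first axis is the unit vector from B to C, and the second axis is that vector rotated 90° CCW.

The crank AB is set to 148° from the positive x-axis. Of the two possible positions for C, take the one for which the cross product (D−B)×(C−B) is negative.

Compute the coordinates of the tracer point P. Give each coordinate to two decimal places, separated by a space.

A=(0,0), D=(9.00,0)
B = A + 4.00·(cos148°, sin148°) = (-3.3922, 2.1197)
|BD| = 12.5722
circle(B,4.00) ∩ circle(D,9.00): a=3.7010, h=1.5174
  candidates: C₊=(0.5117,2.9914) cross=19.077; C₋=(-0.0000,-0.0000) cross=-19.077
  mode - wants cross < 0 → take C=(-0.0000,-0.0000) (cross=-19.077)
ex = (C−B)/|BC| = (0.8480,-0.5299); ey = (0.5299,0.8480)
P = B + -2.95·ex + 1.97·ey = (-4.8500,5.3536)

-4.85 5.35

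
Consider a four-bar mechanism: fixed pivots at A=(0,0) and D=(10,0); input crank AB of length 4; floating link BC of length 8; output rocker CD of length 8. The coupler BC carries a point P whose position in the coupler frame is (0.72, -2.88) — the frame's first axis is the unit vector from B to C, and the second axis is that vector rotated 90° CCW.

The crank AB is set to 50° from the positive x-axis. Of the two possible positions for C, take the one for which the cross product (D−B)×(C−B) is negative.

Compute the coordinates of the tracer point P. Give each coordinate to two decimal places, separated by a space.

A=(0,0), D=(10.00,0)
B = A + 4.00·(cos50°, sin50°) = (2.5712, 3.0642)
|BD| = 8.0360
circle(B,8.00) ∩ circle(D,8.00): a=4.0180, h=6.9178
  candidates: C₊=(8.9234,7.9272) cross=55.591; C₋=(3.6478,-4.8630) cross=-55.591
  mode - wants cross < 0 → take C=(3.6478,-4.8630) (cross=-55.591)
ex = (C−B)/|BC| = (0.1346,-0.9909); ey = (0.9909,0.1346)
P = B + 0.72·ex + -2.88·ey = (-0.1858,1.9631)

-0.19 1.96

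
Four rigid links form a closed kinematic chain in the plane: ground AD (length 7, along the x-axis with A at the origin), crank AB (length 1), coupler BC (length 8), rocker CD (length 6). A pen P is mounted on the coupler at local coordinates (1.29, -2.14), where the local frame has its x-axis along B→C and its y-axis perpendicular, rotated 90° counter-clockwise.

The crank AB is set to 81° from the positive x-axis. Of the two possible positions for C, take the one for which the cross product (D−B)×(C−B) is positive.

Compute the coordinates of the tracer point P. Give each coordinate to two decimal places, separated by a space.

A=(0,0), D=(7.00,0)
B = A + 1.00·(cos81°, sin81°) = (0.1564, 0.9877)
|BD| = 6.9145
circle(B,8.00) ∩ circle(D,6.00): a=5.4820, h=5.8265
  candidates: C₊=(6.4145,5.9714) cross=40.287; C₋=(4.7499,-5.5621) cross=-40.287
  mode + wants cross > 0 → take C=(6.4145,5.9714) (cross=40.287)
ex = (C−B)/|BC| = (0.7823,0.6230); ey = (-0.6230,0.7823)
P = B + 1.29·ex + -2.14·ey = (2.4987,0.1173)

2.50 0.12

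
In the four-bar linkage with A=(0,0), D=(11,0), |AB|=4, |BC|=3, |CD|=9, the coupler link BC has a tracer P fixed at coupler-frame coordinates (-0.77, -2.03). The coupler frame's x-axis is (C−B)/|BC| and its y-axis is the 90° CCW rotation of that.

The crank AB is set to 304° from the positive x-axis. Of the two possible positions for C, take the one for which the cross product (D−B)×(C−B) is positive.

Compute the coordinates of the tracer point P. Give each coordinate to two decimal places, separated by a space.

4.32 -3.93

A=(0,0), D=(11.00,0)
B = A + 4.00·(cos304°, sin304°) = (2.2368, -3.3162)
|BD| = 9.3697
circle(B,3.00) ∩ circle(D,9.00): a=0.8427, h=2.8792
  candidates: C₊=(2.0059,-0.3250) cross=26.977; C₋=(4.0439,-5.7108) cross=-26.977
  mode + wants cross > 0 → take C=(2.0059,-0.3250) (cross=26.977)
ex = (C−B)/|BC| = (-0.0770,0.9970); ey = (-0.9970,-0.0770)
P = B + -0.77·ex + -2.03·ey = (4.3200,-3.9276)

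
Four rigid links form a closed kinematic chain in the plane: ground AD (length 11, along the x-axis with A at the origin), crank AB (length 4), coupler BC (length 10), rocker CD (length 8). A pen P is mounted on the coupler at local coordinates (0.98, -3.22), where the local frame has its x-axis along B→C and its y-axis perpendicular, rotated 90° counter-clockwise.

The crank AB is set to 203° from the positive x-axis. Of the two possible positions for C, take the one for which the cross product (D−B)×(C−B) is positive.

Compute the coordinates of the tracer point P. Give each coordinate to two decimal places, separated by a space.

A=(0,0), D=(11.00,0)
B = A + 4.00·(cos203°, sin203°) = (-3.6820, -1.5629)
|BD| = 14.7650
circle(B,10.00) ∩ circle(D,8.00): a=8.6016, h=5.1003
  candidates: C₊=(4.3314,4.4192) cross=75.305; C₋=(5.4111,-5.7240) cross=-75.305
  mode + wants cross > 0 → take C=(4.3314,4.4192) (cross=75.305)
ex = (C−B)/|BC| = (0.8013,0.5982); ey = (-0.5982,0.8013)
P = B + 0.98·ex + -3.22·ey = (-0.9705,-3.5570)

-0.97 -3.56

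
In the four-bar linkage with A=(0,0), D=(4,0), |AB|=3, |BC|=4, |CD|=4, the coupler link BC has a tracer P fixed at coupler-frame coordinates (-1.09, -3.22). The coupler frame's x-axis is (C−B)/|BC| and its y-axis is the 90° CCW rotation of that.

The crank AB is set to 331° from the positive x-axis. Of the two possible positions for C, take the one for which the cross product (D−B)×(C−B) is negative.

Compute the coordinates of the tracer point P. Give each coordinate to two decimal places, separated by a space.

0.11 -3.75

A=(0,0), D=(4.00,0)
B = A + 3.00·(cos331°, sin331°) = (2.6239, -1.4544)
|BD| = 2.0023
circle(B,4.00) ∩ circle(D,4.00): a=1.0011, h=3.8727
  candidates: C₊=(0.4989,1.9344) cross=7.754; C₋=(6.1250,-3.3889) cross=-7.754
  mode - wants cross < 0 → take C=(6.1250,-3.3889) (cross=-7.754)
ex = (C−B)/|BC| = (0.8753,-0.4836); ey = (0.4836,0.8753)
P = B + -1.09·ex + -3.22·ey = (0.1126,-3.7457)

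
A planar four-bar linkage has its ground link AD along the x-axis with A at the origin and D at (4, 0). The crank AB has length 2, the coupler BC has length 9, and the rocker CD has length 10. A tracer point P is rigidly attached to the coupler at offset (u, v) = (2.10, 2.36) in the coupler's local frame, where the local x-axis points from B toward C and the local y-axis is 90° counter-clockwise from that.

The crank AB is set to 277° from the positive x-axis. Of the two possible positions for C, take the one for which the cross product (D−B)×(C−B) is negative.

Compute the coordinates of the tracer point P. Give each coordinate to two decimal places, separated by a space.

A=(0,0), D=(4.00,0)
B = A + 2.00·(cos277°, sin277°) = (0.2437, -1.9851)
|BD| = 4.2485
circle(B,9.00) ∩ circle(D,10.00): a=-0.1118, h=8.9993
  candidates: C₊=(-4.0599,5.9192) cross=38.234; C₋=(4.3497,-9.9939) cross=-38.234
  mode - wants cross < 0 → take C=(4.3497,-9.9939) (cross=-38.234)
ex = (C−B)/|BC| = (0.4562,-0.8899); ey = (0.8899,0.4562)
P = B + 2.10·ex + 2.36·ey = (3.3019,-2.7771)

3.30 -2.78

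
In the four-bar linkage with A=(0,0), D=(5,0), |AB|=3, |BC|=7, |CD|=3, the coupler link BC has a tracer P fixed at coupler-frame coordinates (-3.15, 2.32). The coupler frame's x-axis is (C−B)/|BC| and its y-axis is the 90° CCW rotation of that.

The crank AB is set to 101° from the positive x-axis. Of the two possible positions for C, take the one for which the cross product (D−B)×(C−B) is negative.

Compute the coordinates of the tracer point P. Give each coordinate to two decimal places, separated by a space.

A=(0,0), D=(5.00,0)
B = A + 3.00·(cos101°, sin101°) = (-0.5724, 2.9449)
|BD| = 6.3027
circle(B,7.00) ∩ circle(D,3.00): a=6.3246, h=2.9999
  candidates: C₊=(6.4210,2.6421) cross=18.908; C₋=(3.6177,-2.6625) cross=-18.908
  mode - wants cross < 0 → take C=(3.6177,-2.6625) (cross=-18.908)
ex = (C−B)/|BC| = (0.5986,-0.8011); ey = (0.8011,0.5986)
P = B + -3.15·ex + 2.32·ey = (-0.5995,6.8569)

-0.60 6.86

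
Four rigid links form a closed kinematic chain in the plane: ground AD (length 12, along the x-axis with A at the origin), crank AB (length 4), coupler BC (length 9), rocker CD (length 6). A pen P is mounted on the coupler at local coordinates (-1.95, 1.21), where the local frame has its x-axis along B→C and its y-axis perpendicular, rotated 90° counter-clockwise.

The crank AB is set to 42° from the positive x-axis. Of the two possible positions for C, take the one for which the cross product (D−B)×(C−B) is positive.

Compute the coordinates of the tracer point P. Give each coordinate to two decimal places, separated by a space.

A=(0,0), D=(12.00,0)
B = A + 4.00·(cos42°, sin42°) = (2.9726, 2.6765)
|BD| = 9.4158
circle(B,9.00) ∩ circle(D,6.00): a=7.0975, h=5.5340
  candidates: C₊=(11.3504,5.9647) cross=52.107; C₋=(8.2042,-4.6467) cross=-52.107
  mode + wants cross > 0 → take C=(11.3504,5.9647) (cross=52.107)
ex = (C−B)/|BC| = (0.9309,0.3654); ey = (-0.3654,0.9309)
P = B + -1.95·ex + 1.21·ey = (0.7153,3.0904)

0.72 3.09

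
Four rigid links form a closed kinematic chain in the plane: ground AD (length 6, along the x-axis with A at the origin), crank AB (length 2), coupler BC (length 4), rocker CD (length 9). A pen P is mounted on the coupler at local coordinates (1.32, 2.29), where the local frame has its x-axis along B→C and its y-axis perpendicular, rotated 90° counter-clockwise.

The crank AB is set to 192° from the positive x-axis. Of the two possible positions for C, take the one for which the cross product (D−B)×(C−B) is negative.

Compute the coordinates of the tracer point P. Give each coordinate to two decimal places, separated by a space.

A=(0,0), D=(6.00,0)
B = A + 2.00·(cos192°, sin192°) = (-1.9563, -0.4158)
|BD| = 7.9672
circle(B,4.00) ∩ circle(D,9.00): a=-0.0957, h=3.9989
  candidates: C₊=(-2.2605,3.5726) cross=31.859; C₋=(-1.8431,-4.4142) cross=-31.859
  mode - wants cross < 0 → take C=(-1.8431,-4.4142) (cross=-31.859)
ex = (C−B)/|BC| = (0.0283,-0.9996); ey = (0.9996,0.0283)
P = B + 1.32·ex + 2.29·ey = (0.3701,-1.6705)

0.37 -1.67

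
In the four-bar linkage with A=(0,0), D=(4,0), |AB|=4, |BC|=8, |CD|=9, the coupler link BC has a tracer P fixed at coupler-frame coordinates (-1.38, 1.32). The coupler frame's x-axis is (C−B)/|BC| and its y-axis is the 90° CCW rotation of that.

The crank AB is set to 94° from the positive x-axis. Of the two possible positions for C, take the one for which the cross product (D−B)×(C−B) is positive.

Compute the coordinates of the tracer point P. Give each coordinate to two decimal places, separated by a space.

-2.17 4.23

A=(0,0), D=(4.00,0)
B = A + 4.00·(cos94°, sin94°) = (-0.2790, 3.9903)
|BD| = 5.8508
circle(B,8.00) ∩ circle(D,9.00): a=1.4726, h=7.8633
  candidates: C₊=(6.1607,8.7368) cross=46.007; C₋=(-4.5648,-2.7649) cross=-46.007
  mode + wants cross > 0 → take C=(6.1607,8.7368) (cross=46.007)
ex = (C−B)/|BC| = (0.8050,0.5933); ey = (-0.5933,0.8050)
P = B + -1.38·ex + 1.32·ey = (-2.1731,4.2340)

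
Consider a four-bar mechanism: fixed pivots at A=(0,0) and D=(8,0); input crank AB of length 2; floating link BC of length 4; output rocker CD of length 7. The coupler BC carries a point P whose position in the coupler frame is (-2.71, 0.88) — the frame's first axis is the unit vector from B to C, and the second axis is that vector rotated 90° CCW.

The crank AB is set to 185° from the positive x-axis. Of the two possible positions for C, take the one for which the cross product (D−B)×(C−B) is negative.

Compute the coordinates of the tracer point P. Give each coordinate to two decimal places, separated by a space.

-3.82 2.02

A=(0,0), D=(8.00,0)
B = A + 2.00·(cos185°, sin185°) = (-1.9924, -0.1743)
|BD| = 9.9939
circle(B,4.00) ∩ circle(D,7.00): a=3.3459, h=2.1919
  candidates: C₊=(1.3148,2.0757) cross=21.906; C₋=(1.3913,-2.3076) cross=-21.906
  mode - wants cross < 0 → take C=(1.3913,-2.3076) (cross=-21.906)
ex = (C−B)/|BC| = (0.8459,-0.5333); ey = (0.5333,0.8459)
P = B + -2.71·ex + 0.88·ey = (-3.8155,2.0154)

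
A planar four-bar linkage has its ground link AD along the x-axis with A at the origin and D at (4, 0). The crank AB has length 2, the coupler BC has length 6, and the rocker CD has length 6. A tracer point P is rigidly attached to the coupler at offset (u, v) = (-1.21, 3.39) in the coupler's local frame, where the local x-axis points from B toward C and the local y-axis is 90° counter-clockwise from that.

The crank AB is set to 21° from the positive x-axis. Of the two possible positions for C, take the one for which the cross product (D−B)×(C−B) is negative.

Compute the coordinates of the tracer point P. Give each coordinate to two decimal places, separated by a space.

5.39 1.46

A=(0,0), D=(4.00,0)
B = A + 2.00·(cos21°, sin21°) = (1.8672, 0.7167)
|BD| = 2.2500
circle(B,6.00) ∩ circle(D,6.00): a=1.1250, h=5.8936
  candidates: C₊=(4.8109,5.9449) cross=13.261; C₋=(1.0562,-5.2282) cross=-13.261
  mode - wants cross < 0 → take C=(1.0562,-5.2282) (cross=-13.261)
ex = (C−B)/|BC| = (-0.1352,-0.9908); ey = (0.9908,-0.1352)
P = B + -1.21·ex + 3.39·ey = (5.3896,1.4575)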